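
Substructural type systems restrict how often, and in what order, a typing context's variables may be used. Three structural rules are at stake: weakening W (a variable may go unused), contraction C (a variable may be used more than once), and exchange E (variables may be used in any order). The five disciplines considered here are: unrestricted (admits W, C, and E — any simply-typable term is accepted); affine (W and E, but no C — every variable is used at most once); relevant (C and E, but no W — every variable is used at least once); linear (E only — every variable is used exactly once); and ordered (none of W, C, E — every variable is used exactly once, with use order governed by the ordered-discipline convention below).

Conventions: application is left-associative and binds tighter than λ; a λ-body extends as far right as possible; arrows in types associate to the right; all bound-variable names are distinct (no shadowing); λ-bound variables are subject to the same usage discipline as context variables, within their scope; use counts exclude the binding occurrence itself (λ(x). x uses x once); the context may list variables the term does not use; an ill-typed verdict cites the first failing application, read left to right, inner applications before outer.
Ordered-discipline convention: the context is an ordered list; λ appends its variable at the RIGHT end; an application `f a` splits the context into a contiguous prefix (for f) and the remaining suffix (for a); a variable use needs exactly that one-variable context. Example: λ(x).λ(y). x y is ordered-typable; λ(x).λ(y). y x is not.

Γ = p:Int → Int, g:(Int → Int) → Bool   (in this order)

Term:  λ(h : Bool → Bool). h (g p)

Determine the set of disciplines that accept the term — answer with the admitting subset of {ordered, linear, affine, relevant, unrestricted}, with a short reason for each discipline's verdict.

accepted by: linear, affine, relevant, unrestricted
use counts: p: 1; g: 1; h (bound): 1
uses in reading order: h, g, p
typing: ✓ — (Bool → Bool) → Bool
ordered: ✗ — needs exchange: uses follow h, g, p
linear: ✓ — exactly-once usage across p, g, h
affine: ✓ — p, g, h: no repeats, contraction unneeded
relevant: ✓ — none of p, g, h goes unused
unrestricted: ✓ — typability at (Bool → Bool) → Bool is all that's needed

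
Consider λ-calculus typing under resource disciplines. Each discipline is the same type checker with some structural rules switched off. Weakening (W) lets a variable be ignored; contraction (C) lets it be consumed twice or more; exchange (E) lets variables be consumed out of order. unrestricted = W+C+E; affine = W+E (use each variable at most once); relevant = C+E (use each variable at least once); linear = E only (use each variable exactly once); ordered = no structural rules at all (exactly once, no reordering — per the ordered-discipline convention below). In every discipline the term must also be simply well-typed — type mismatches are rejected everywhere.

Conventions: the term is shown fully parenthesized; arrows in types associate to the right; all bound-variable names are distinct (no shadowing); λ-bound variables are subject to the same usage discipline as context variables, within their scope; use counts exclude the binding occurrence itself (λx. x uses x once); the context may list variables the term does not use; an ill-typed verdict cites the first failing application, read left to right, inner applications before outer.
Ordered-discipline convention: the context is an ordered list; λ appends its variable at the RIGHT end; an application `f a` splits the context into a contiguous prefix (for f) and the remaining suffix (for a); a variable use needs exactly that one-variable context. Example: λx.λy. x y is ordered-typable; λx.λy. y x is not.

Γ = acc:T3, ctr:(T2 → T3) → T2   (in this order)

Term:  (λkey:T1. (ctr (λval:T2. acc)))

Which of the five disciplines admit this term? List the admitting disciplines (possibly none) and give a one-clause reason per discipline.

accepted by: affine, unrestricted
use counts: acc: 1, ctr: 1, key [bound]: 0, val [bound]: 0
uses in reading order: ctr, acc
typing: well-typed — term : T1 → T2
ordered: ✗ — key, val left unused
linear: ✗ — key, val left unused
affine: ✓ — at most one use each (acc, ctr, key, val)
relevant: ✗ — key, val left unused
unrestricted: ✓ — simply typable at T1 → T2; W, C, E all held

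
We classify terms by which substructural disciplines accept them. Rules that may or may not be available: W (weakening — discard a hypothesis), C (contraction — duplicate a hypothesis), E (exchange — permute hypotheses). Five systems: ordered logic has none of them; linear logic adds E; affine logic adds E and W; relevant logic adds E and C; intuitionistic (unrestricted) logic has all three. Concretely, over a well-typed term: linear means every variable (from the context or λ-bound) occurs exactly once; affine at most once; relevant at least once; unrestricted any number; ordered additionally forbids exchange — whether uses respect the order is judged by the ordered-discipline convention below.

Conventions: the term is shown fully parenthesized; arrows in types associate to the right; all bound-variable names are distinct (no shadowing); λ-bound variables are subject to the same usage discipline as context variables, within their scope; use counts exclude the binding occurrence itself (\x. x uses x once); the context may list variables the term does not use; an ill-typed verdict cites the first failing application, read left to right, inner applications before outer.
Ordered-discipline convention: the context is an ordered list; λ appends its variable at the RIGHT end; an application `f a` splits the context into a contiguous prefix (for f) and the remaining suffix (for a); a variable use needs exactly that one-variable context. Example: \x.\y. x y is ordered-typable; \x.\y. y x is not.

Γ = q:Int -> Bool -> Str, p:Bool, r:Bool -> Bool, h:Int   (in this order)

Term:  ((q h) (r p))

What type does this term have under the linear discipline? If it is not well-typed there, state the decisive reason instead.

term : Str
usage: q: 1; p: 1; r: 1; h: 1
use order (left to right): q, h, r, p
typing: well-typed at Str
across the five disciplines: ordered ✗, linear ✓, affine ✓, relevant ✓, unrestricted ✓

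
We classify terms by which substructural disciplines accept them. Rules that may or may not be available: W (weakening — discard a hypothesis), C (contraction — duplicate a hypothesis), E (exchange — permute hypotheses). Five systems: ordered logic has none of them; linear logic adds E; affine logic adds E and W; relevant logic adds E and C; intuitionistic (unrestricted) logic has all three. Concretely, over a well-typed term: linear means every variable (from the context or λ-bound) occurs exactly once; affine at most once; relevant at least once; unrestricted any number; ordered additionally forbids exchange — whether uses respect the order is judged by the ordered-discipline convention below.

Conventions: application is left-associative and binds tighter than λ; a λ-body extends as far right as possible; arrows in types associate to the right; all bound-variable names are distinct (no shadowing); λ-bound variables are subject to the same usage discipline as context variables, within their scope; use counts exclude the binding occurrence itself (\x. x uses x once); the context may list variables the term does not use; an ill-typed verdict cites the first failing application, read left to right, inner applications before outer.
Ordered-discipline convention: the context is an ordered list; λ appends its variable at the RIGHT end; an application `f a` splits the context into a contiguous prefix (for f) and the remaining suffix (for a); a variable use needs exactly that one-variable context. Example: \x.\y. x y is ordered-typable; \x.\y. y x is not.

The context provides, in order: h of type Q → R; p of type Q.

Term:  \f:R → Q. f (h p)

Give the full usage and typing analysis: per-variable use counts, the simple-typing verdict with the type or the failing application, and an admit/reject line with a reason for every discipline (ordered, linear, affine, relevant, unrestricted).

usage: h=1, p=1, f (λ-bound)=1
left-to-right use order: f, h, p
typing: well-typed at (R → Q) → Q
ordered: ✗ — needs exchange: uses follow f, h, p
linear: ✓ — single use per variable (h, p, f)
affine: ✓ — none of h, p, f used more than once
relevant: ✓ — none of h, p, f goes unused
unrestricted: ✓ — type-checks ((R → Q) → Q) and nothing is barred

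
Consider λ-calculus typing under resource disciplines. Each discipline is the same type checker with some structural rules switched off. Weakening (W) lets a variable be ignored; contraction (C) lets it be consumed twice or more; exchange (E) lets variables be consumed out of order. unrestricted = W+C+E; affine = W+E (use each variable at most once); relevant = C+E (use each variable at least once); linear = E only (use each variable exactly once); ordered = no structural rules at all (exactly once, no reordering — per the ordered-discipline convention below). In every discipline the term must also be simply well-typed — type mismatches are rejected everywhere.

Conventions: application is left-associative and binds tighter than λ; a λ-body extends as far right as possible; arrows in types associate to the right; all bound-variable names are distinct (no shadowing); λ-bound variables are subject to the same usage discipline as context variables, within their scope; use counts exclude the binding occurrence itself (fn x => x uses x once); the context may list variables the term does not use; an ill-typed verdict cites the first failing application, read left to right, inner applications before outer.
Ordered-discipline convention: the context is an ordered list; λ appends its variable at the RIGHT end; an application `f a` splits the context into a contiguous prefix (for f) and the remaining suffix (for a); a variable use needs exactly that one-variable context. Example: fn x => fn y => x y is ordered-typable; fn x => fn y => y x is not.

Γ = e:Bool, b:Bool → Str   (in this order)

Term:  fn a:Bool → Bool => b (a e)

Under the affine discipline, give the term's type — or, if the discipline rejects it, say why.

term : (Bool → Bool) → Str
usage: e: 1×, b: 1×, a (λ-bound): 1×
use order (left to right): b, a, e
typing: well-typed at (Bool → Bool) → Str
across the five disciplines: ordered ✗, linear ✓, affine ✓, relevant ✓, unrestricted ✓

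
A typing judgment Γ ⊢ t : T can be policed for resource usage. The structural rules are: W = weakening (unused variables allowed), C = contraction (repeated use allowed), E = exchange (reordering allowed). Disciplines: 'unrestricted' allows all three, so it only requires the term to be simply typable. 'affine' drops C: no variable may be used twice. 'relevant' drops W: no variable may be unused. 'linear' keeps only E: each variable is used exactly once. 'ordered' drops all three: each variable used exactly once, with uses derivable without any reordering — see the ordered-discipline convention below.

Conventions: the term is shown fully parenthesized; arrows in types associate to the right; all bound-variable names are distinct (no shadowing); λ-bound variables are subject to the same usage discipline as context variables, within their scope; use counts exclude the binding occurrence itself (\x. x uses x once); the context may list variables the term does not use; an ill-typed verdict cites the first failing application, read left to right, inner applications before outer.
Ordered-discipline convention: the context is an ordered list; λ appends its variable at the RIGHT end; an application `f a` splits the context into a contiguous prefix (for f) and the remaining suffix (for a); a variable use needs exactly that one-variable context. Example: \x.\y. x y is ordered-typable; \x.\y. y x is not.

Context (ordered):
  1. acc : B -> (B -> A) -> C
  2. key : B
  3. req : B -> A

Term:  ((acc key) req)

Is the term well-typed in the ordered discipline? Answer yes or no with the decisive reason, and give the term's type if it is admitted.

yes — one use each (acc, key, req); ordered split holds; term : C
counts: acc=1, key=1, req=1
left-to-right use order: acc, key, req
typing: well-typed at C
per-discipline verdicts: ordered ✓; linear ✓; affine ✓; relevant ✓; unrestricted ✓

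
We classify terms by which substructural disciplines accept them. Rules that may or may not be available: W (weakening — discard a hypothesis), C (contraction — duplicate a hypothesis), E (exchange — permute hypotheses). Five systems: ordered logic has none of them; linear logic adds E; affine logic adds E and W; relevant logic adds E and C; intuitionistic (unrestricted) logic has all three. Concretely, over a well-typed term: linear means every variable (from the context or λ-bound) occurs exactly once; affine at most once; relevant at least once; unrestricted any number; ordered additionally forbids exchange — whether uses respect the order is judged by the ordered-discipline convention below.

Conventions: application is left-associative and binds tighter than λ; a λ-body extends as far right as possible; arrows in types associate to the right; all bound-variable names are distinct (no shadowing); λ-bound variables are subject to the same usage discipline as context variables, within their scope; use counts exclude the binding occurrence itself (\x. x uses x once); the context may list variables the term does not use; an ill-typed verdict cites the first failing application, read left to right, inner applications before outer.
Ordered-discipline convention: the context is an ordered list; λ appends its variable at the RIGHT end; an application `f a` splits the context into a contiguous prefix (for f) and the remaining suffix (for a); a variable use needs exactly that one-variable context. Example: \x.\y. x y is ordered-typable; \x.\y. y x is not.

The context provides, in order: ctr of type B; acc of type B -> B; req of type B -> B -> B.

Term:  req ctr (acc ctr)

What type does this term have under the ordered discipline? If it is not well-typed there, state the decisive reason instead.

not well-typed under ordered — ctr ×2 used more than once (contraction)
use counts: ctr: 2×, acc: 1×, req: 1×
uses in reading order: req, ctr, acc, ctr
typing: ✓ — B
all disciplines: ordered ✗, linear ✗, affine ✗, relevant ✓, unrestricted ✓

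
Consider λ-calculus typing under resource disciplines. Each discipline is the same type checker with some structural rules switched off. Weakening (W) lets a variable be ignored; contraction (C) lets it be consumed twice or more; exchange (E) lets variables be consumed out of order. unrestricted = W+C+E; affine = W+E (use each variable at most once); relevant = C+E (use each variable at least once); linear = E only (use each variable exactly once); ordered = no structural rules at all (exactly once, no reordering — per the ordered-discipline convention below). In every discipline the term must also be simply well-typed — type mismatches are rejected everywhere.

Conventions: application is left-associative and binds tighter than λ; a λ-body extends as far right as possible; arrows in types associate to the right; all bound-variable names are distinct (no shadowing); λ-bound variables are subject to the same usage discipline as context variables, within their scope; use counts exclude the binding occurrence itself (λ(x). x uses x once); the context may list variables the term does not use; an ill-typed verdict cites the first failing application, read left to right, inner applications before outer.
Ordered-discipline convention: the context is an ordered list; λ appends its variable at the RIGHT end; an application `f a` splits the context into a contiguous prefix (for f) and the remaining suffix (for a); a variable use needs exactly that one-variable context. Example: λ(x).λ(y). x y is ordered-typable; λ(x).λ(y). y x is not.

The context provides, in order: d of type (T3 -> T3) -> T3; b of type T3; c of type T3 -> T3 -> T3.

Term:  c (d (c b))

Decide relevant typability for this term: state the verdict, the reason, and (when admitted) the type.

yes — d, b, c: all used, weakening unneeded; term : T3 -> T3
counts: d: 1; b: 1; c: 2
uses in reading order: c, d, c, b
typing: the term checks, with type T3 -> T3
per-discipline verdicts: ordered ✗, linear ✗, affine ✗, relevant ✓, unrestricted ✓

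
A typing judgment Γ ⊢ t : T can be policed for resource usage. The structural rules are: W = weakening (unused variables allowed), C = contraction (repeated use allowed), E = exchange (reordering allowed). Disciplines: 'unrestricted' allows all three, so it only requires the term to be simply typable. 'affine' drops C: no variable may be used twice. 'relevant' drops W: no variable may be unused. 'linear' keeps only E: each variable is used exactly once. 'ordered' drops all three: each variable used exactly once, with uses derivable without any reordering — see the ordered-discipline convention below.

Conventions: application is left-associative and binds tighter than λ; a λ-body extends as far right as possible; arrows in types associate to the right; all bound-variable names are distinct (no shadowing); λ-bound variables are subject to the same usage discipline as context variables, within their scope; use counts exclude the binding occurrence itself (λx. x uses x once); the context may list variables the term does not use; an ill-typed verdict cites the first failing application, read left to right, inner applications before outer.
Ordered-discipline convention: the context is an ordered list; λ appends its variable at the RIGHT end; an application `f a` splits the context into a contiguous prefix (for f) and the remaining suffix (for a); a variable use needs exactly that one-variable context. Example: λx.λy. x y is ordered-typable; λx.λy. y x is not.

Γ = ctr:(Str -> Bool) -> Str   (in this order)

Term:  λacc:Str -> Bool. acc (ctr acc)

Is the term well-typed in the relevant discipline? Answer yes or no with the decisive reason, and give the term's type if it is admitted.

yes — none of ctr, acc goes unused; term : (Str -> Bool) -> Bool
counts: ctr ×1, acc (bound) ×2
order of uses: acc, ctr, acc
typing: ✓ — (Str -> Bool) -> Bool
across the five disciplines: ordered ✗, linear ✗, affine ✗, relevant ✓, unrestricted ✓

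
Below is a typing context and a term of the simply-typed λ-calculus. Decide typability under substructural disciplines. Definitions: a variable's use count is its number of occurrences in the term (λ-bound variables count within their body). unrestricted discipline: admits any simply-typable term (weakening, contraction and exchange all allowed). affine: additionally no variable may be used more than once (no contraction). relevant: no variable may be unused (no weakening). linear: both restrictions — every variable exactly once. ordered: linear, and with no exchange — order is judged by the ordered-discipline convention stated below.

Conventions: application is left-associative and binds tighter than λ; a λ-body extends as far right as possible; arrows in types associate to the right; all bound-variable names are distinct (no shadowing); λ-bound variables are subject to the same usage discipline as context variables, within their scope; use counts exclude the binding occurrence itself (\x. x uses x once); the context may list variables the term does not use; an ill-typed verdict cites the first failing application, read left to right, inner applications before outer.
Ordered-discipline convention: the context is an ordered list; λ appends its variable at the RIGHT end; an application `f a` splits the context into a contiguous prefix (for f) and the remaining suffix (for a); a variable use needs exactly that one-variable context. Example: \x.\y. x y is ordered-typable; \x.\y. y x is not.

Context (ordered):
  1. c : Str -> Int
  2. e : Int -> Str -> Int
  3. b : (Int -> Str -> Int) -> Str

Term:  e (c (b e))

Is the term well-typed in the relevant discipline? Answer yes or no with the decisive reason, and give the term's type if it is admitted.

yes — every one of c, e, b appears; term : Str -> Int
usage: c: 1, e: 2, b: 1
order of uses: e, c, b, e
typing: well-typed at Str -> Int
summary: ordered ✗; linear ✗; affine ✗; relevant ✓; unrestricted ✓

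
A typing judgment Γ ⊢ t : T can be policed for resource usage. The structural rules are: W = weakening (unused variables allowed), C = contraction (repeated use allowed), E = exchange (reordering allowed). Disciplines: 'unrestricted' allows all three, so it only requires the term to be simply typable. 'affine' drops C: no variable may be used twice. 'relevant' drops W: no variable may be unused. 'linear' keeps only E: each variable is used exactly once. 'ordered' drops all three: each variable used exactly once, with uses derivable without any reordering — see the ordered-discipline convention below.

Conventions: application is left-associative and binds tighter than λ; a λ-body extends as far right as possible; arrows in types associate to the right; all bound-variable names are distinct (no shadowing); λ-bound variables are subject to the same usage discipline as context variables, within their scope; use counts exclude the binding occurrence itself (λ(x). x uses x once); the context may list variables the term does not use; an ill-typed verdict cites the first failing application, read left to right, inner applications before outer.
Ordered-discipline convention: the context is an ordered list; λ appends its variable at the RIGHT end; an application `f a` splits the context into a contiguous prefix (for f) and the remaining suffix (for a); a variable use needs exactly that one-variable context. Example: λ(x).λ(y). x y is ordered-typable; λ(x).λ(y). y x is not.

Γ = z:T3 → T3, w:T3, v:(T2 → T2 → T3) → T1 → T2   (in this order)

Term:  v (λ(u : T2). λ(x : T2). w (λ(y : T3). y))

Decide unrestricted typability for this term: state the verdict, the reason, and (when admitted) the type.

no — fails simple typing
counts: z: 0, w: 1, v: 1, u [bound]: 0, x [bound]: 0, y [bound]: 1
order of uses: v, w, y
typing: ill-typed: applying a non-function (T3)
all disciplines: ordered ✗ · linear ✗ · affine ✗ · relevant ✗ · unrestricted ✗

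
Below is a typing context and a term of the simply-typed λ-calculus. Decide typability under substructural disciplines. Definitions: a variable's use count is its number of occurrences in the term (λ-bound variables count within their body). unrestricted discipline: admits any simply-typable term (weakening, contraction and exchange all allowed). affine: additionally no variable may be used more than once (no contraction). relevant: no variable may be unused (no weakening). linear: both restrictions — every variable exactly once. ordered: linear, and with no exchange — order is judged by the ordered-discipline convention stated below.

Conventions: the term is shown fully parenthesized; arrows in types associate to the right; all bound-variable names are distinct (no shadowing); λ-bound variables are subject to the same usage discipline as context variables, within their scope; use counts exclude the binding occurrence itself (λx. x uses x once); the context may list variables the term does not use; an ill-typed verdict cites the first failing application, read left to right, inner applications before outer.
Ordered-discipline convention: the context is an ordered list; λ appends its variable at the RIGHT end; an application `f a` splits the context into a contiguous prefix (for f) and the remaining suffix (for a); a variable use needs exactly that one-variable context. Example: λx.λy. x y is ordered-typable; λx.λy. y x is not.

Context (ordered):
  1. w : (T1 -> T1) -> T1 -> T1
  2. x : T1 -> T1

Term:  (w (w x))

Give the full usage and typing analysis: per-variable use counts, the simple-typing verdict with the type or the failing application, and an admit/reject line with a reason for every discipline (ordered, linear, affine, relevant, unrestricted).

usage: w ×2, x ×1
uses in reading order: w, w, x
typing: well-typed at T1 -> T1
ordered ✗ (uses contraction: w ×2)
linear ✗ (uses contraction: w ×2)
affine ✗ (uses contraction: w ×2)
relevant ✓ (at least one use each (w, x))
unrestricted ✓ (well-typed at T1 -> T1; no restrictions here)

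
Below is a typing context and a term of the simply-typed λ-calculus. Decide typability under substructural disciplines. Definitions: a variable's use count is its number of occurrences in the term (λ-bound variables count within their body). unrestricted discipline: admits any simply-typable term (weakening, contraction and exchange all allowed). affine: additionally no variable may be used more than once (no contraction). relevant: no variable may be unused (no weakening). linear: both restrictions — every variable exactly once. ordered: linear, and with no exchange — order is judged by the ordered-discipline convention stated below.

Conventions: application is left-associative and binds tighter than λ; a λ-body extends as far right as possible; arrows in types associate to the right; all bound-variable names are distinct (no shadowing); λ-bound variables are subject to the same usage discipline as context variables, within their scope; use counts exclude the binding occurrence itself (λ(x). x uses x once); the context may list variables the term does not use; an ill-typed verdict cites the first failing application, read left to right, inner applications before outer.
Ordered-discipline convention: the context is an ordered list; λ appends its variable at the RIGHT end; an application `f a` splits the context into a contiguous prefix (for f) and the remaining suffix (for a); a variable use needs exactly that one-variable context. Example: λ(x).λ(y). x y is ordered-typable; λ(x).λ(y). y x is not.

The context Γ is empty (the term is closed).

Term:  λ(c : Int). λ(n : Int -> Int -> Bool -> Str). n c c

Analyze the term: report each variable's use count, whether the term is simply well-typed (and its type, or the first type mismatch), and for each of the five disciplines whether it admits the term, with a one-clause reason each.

counts: c (λ-bound)=2, n (λ-bound)=1
order of uses: n, c, c
typing: ✓ — Int -> (Int -> Int -> Bool -> Str) -> Bool -> Str
ordered: ✗, repeated use of c ×2
linear: ✗, repeated use of c ×2
affine: ✗, repeated use of c ×2
relevant: ✓, at least one use each (c, n)
unrestricted: ✓, simply typable at Int -> (Int -> Int -> Bool -> Str) -> Bool -> Str; W, C, E all held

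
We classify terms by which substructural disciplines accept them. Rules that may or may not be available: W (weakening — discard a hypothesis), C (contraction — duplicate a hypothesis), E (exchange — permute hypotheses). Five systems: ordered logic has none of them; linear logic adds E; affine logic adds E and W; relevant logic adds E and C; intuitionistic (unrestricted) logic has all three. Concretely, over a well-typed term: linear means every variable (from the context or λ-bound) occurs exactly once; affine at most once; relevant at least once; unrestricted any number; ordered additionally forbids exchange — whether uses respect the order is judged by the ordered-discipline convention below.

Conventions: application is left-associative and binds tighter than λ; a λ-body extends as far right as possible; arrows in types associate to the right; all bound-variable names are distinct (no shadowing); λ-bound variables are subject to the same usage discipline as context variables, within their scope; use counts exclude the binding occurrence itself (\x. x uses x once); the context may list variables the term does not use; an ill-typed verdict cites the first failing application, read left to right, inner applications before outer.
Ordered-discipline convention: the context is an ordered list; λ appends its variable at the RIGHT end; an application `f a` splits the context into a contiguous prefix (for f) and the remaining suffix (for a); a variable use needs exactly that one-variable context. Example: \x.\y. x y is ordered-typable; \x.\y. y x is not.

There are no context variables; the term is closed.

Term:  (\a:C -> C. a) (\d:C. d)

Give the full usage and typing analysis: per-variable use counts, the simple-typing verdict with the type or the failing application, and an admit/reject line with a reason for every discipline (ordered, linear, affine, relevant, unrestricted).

variable uses: a (bound) ×1; d (bound) ×1
left-to-right use order: a, d
typing: well-typed — term : C -> C
ordered: ✓ — a, d: once each, no exchange needed
linear: ✓ — each of a, d used exactly once
affine: ✓ — no duplicate uses among a, d
relevant: ✓ — none of a, d goes unused
unrestricted: ✓ — typability at C -> C is all that's needed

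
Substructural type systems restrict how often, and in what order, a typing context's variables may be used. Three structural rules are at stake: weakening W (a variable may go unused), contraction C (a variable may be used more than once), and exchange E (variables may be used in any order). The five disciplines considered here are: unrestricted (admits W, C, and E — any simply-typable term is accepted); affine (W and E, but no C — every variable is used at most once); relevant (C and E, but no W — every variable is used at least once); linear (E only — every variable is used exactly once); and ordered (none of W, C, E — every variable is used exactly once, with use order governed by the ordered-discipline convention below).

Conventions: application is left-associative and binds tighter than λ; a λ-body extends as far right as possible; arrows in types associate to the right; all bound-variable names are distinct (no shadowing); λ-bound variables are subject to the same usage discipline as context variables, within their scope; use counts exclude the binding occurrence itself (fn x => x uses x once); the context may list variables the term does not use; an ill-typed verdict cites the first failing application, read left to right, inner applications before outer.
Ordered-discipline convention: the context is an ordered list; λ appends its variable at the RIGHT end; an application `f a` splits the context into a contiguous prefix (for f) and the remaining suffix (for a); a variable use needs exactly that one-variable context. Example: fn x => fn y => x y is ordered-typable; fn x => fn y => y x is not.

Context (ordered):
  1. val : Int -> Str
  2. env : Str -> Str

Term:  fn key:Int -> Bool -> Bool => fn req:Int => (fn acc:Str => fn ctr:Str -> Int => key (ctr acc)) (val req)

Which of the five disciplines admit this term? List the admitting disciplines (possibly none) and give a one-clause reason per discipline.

admitted by: affine, unrestricted
counts: val: 1, env: 0, key (λ-bound): 1, req (λ-bound): 1, acc (λ-bound): 1, ctr (λ-bound): 1
order of uses: key, ctr, acc, val, req
typing: well-typed — term : (Int -> Bool -> Bool) -> Int -> (Str -> Int) -> Bool -> Bool
ordered ✗ (env left unused)
linear ✗ (env left unused)
affine ✓ (val, env, key, req, acc, ctr: no repeats, contraction unneeded)
relevant ✗ (env left unused)
unrestricted ✓ (well-typed at (Int -> Bool -> Bool) -> Int -> (Str -> Int) -> Bool -> Bool; no restrictions here)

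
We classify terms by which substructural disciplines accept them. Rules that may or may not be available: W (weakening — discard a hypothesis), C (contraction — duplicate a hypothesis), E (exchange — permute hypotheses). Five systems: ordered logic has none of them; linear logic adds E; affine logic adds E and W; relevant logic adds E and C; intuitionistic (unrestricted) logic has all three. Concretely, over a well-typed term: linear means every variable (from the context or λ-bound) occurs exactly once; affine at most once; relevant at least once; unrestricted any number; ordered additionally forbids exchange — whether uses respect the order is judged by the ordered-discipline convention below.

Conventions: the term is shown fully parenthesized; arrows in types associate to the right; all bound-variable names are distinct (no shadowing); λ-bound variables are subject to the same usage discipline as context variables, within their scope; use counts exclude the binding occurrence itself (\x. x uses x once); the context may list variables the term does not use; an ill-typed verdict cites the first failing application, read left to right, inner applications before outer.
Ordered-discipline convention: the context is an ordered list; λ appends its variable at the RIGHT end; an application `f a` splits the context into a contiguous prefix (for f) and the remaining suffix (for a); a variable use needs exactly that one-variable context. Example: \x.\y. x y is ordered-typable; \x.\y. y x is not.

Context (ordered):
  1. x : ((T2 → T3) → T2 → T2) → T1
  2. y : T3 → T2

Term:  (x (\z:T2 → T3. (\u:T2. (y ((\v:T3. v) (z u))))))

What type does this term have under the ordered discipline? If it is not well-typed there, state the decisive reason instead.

term : T1
usage: x ×1, y ×1, z [bound] ×1, u [bound] ×1, v [bound] ×1
use order (left to right): x, y, v, z, u
typing: well-typed at T1
per-discipline verdicts: ordered ✓, linear ✓, affine ✓, relevant ✓, unrestricted ✓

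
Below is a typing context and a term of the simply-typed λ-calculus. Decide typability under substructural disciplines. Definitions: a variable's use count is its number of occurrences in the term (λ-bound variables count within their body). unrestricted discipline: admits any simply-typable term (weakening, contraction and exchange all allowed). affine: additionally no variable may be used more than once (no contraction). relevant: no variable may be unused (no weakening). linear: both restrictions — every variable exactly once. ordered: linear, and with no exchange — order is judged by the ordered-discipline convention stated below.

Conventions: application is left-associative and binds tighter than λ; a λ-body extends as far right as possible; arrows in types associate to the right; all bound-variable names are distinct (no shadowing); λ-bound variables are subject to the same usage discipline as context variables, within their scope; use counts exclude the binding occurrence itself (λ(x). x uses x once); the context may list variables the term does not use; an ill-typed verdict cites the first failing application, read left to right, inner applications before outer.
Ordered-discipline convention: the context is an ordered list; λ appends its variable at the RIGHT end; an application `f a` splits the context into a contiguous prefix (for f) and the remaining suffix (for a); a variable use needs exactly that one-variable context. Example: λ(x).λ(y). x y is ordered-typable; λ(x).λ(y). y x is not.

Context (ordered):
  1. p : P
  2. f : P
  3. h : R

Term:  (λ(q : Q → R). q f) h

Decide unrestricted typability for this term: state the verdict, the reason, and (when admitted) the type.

no — fails simple typing
counts: p: 0; f: 1; h: 1; q (λ-bound): 1
left-to-right use order: q, f, h
typing: ill-typed: an argument P mismatches the expected Q
all disciplines: ordered ✗ | linear ✗ | affine ✗ | relevant ✗ | unrestricted ✗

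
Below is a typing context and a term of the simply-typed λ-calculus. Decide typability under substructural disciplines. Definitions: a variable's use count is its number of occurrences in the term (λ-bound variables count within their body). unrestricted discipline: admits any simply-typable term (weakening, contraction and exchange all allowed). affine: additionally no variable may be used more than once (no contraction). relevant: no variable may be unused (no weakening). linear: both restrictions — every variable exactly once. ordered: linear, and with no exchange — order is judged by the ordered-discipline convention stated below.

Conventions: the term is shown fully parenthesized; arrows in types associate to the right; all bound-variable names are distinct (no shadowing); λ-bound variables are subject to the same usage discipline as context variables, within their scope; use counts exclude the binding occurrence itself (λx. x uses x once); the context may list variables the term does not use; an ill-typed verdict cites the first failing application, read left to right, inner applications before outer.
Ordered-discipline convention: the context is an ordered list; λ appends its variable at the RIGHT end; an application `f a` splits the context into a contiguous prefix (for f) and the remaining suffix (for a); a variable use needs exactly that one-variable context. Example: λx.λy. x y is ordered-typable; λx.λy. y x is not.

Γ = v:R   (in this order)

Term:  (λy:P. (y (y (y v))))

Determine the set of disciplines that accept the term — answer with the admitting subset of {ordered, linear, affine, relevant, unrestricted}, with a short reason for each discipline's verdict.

admitted in: none
usage: v ×1, y (bound) ×3
uses in reading order: y, y, y, v
typing: ill-typed: can't apply a value of type P
ordered ✗ (not simply typable)
linear ✗ (fails simple typing)
affine ✗ (a type mismatch blocks all five)
relevant ✗ (the type mismatch rejects it)
unrestricted ✗ (not simply typable)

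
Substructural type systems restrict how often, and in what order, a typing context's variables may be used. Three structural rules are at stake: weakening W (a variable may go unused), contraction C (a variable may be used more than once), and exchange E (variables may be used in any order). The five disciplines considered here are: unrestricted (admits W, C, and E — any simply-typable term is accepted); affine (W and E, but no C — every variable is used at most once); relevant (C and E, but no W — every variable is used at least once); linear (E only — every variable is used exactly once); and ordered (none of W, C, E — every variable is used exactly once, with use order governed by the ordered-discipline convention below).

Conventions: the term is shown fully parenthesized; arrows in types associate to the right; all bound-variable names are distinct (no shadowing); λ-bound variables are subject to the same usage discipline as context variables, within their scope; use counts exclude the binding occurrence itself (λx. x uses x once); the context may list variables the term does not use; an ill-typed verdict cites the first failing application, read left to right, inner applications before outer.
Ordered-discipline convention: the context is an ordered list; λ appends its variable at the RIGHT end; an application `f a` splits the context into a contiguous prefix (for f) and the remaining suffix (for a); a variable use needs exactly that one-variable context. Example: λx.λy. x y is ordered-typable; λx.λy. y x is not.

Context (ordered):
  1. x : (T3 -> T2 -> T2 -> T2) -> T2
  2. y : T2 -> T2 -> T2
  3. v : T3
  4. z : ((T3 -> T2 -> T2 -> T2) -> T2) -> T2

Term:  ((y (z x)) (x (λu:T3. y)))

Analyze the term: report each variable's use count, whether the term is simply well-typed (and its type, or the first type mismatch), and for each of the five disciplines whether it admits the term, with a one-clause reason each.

variable uses: x: 2; y: 2; v: 0; z: 1; u (bound): 0
order of uses: y, z, x, x, y
typing: well-typed at T2
ordered: ✗, x ×2, y ×2 used more than once (contraction); v, u left unused
linear: ✗, x ×2, y ×2 used more than once (contraction); v, u left unused
affine: ✗, x ×2, y ×2 used more than once (contraction)
relevant: ✗, v, u left unused
unrestricted: ✓, type-checks (T2) and nothing is barred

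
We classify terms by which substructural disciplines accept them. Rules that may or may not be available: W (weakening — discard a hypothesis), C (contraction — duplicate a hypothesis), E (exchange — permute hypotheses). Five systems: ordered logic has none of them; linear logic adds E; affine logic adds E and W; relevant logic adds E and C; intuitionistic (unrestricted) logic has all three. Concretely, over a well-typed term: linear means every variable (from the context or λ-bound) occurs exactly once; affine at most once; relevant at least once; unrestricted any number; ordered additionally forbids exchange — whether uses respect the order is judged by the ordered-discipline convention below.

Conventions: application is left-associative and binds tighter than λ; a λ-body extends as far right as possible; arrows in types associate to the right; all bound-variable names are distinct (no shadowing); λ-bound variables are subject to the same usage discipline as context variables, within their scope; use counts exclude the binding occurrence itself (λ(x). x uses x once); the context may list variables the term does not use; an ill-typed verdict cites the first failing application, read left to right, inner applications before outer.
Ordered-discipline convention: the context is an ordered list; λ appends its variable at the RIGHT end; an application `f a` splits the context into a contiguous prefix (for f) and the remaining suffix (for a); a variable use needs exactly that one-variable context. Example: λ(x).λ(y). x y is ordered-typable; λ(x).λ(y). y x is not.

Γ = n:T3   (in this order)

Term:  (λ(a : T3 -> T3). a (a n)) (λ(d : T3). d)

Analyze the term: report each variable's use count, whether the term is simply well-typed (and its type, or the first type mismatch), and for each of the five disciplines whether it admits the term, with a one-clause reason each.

variable uses: n ×1, a (λ-bound) ×2, d (λ-bound) ×1
uses in reading order: a, a, n, d
typing: well-typed at T3
ordered: ✗ — needs contraction — a ×2
linear: ✗ — needs contraction — a ×2
affine: ✗ — needs contraction — a ×2
relevant: ✓ — every one of n, a, d appears
unrestricted: ✓ — type-checks (T3) and nothing is barred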